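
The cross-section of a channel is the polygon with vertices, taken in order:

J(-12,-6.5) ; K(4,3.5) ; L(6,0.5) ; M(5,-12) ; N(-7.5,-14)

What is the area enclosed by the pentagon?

Cross-terms: -16, -19, -74.5, -160, -119.25  ⇒  Σ = -388.75
Area = |Σ|/2 = 194.375.

194.375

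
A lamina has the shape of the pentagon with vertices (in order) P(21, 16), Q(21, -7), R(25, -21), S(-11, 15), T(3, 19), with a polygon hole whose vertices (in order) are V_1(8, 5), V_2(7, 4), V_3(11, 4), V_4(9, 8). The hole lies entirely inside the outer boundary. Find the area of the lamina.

598

Outer boundary:
Σ = (-483) + (-266) + (144) + (-254) + (-351) = -1210
Area = |Σ|/2 = 605.
Hole:
Apply the shoelace (surveyor's) formula: 2A = Σ (x_i·y_{i+1} − x_{i+1}·y_i), indices taken mod 4.
V_1→V_2: (8)(4) − (7)(5) = -3
V_2→V_3: (7)(4) − (11)(4) = -16
V_3→V_4: (11)(8) − (9)(4) = 52
V_4→V_1: (9)(5) − (8)(8) = -19
Σ = 14
Area = |Σ|/2 = 7.
Net area = 605 − 7 = 598.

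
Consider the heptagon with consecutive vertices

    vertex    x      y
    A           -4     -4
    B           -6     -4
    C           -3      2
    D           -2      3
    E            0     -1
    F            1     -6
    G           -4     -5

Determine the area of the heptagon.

Cross-terms: -8, -24, -5, 2, 1, -29, -4  ⇒  Σ = -67
Area = |Σ|/2 = 33.5.

33.5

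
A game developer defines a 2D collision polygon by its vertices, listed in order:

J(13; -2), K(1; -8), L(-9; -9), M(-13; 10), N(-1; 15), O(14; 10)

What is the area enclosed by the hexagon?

476.5

J→K: (13)(-8) − (1)(-2) = -102
K→L: (1)(-9) − (-9)(-8) = -81
L→M: (-9)(10) − (-13)(-9) = -207
M→N: (-13)(15) − (-1)(10) = -185
N→O: (-1)(10) − (14)(15) = -220
O→J: (14)(-2) − (13)(10) = -158
Σ = -953
Area = |Σ|/2 = 476.5.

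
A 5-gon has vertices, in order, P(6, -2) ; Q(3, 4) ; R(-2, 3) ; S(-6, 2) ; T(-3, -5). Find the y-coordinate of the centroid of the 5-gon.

Apply Gauss's area formula. First the cross-terms c_i = x_i·y_{i+1} − x_{i+1}·y_i:
  30, 17, 14, 36, 36  ⇒  2A = 133, A = 66.5.
Then Σ (y_i + y_{i+1})·c_i = -111, so ȳ = -111 / (6·66.5) = -37/133.

-37/133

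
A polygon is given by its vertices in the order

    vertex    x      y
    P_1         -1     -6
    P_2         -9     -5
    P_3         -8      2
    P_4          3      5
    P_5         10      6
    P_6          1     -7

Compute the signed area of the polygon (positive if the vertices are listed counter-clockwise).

Apply the shoelace (surveyor's) formula: 2A = Σ (x_i·y_{i+1} − x_{i+1}·y_i), indices taken mod 6.
Σ = (-49) + (-58) + (-46) + (-32) + (-76) + (-13) = -274
Signed area = Σ/2 = -137 (negative ⇒ clockwise traversal).

-137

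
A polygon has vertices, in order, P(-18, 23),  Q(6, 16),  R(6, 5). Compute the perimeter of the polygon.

|PQ| = √((24)² + (-7)²) = √625 = 25
|QR| = √((0)² + (-11)²) = √121 = 11
|RP| = √((-24)² + (18)²) = √900 = 30
Perimeter = 25 + 11 + 30 = 66.

66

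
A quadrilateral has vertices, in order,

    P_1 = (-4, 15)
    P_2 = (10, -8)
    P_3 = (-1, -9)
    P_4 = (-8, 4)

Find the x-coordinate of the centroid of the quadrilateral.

Apply the shoelace formula. First the cross-terms c_i = x_i·y_{i+1} − x_{i+1}·y_i:
  -118, -98, -76, -104  ⇒  2A = -396, A = -198.
Then Σ (x_i + x_{i+1})·c_i = 342, so x̄ = 342 / (6·(-198)) = -19/66.

-19/66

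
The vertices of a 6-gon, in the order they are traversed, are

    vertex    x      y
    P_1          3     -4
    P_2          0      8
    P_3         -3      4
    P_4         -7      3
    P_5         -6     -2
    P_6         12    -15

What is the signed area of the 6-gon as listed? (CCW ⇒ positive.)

105

P_1→P_2: (3)(8) − (0)(-4) = 24
P_2→P_3: (0)(4) − (-3)(8) = 24
P_3→P_4: (-3)(3) − (-7)(4) = 19
P_4→P_5: (-7)(-2) − (-6)(3) = 32
P_5→P_6: (-6)(-15) − (12)(-2) = 114
P_6→P_1: (12)(-4) − (3)(-15) = -3
Σ = 210
Signed area = Σ/2 = 105 (positive ⇒ counter-clockwise traversal).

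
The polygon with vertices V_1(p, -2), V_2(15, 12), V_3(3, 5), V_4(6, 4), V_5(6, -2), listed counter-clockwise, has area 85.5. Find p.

12

The doubled signed area Σ (x_i y_{i+1} − x_{i+1} y_i) is linear in p.
With p=0 it equals 3; the coefficient of p is 14 (from the two edges through V_1).
So 14·p + 3 = 2·85.5 = 171 ⇒ p = 12.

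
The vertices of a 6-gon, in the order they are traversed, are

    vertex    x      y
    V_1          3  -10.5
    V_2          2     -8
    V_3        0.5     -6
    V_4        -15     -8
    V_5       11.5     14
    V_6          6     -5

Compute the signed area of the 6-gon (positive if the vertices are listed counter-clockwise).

-206.25

Apply Gauss's area formula: 2A = Σ (x_i·y_{i+1} − x_{i+1}·y_i), indices taken mod 6.
V_1→V_2: (3)(-8) − (2)(-10.5) = -3
V_2→V_3: (2)(-6) − (0.5)(-8) = -8
V_3→V_4: (0.5)(-8) − (-15)(-6) = -94
V_4→V_5: (-15)(14) − (11.5)(-8) = -118
V_5→V_6: (11.5)(-5) − (6)(14) = -141.5
V_6→V_1: (6)(-10.5) − (3)(-5) = -48
Σ = -412.5
Signed area = Σ/2 = -206.25 (negative ⇒ clockwise traversal).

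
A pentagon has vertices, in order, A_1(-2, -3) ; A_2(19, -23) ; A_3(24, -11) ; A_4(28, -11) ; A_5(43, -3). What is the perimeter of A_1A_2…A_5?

108

|A_1A_2| = √((21)² + (-20)²) = √841 = 29
|A_2A_3| = √((5)² + (12)²) = √169 = 13
|A_3A_4| = √((4)² + (0)²) = √16 = 4
|A_4A_5| = √((15)² + (8)²) = √289 = 17
|A_5A_1| = √((-45)² + (0)²) = √2025 = 45
Perimeter = 29 + 13 + 4 + 17 + 45 = 108.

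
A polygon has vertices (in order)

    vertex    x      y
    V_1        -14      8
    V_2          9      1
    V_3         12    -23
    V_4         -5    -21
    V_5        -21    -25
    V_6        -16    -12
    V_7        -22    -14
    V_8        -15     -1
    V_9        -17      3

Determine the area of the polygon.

Apply Gauss's area formula: 2A = Σ (x_i·y_{i+1} − x_{i+1}·y_i), indices taken mod 9.
Σ = (-86) + (-219) + (-367) + (-316) + (-148) + (-40) + (-188) + (-62) + (-94) = -1520
Area = |Σ|/2 = 760.

760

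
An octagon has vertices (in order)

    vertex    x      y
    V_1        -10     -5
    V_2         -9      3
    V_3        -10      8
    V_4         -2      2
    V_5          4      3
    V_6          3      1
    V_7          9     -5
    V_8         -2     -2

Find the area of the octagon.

101

Σ = (-75) + (-42) + (-4) + (-14) + (-5) + (-24) + (-28) + (-10) = -202
Area = |Σ|/2 = 101.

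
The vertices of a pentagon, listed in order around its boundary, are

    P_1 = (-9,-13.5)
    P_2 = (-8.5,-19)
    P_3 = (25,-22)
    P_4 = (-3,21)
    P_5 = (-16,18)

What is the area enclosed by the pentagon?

Σ = (56.25) + (662) + (459) + (282) + (378) = 1837.25
Area = |Σ|/2 = 918.625.

918.625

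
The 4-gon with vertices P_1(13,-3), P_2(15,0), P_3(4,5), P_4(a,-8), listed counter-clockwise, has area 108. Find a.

The doubled signed area Σ (x_i y_{i+1} − x_{i+1} y_i) is linear in a.
With a=0 it equals 192; the coefficient of a is -8 (from the two edges through P_4).
So -8·a + 192 = 2·108 = 216 ⇒ a = -3.

-3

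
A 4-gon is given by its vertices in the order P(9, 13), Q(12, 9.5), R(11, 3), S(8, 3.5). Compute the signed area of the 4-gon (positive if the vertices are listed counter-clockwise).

Apply the shoelace formula: 2A = Σ (x_i·y_{i+1} − x_{i+1}·y_i), indices taken mod 4.
Cross-terms: -70.5, -68.5, 14.5, 72.5  ⇒  Σ = -52
Signed area = Σ/2 = -26 (negative ⇒ clockwise traversal).

-26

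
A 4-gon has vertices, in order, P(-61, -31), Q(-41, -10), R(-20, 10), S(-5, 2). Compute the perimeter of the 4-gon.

|PQ| = √((20)² + (21)²) = √841 = 29
|QR| = √((21)² + (20)²) = √841 = 29
|RS| = √((15)² + (-8)²) = √289 = 17
|SP| = √((-56)² + (-33)²) = √4225 = 65
Perimeter = 29 + 29 + 17 + 65 = 140.

140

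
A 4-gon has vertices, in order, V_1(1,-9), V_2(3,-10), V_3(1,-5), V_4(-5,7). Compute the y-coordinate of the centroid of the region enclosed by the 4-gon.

Apply Gauss's area formula. First the cross-terms c_i = x_i·y_{i+1} − x_{i+1}·y_i:
  17, -5, -18, 38  ⇒  2A = 32, A = 16.
Then Σ (y_i + y_{i+1})·c_i = -360, so ȳ = -360 / (6·16) = -3.75.

-3.75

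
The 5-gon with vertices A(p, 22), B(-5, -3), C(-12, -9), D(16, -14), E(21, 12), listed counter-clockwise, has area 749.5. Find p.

Write out the shoelace sum; only the two edges meeting at A involve p:
2·Area = [(21·22 − p·12) + (p·(-3) − (-5)·22)] + 807
       = -15·p + 1379 = 1499
⇒ p = -8.

-8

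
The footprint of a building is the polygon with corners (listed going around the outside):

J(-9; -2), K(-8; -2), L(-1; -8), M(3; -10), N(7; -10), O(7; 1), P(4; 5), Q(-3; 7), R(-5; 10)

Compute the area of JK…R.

Σ = (2) + (62) + (34) + (40) + (77) + (31) + (43) + (5) + (100) = 394
Area = |Σ|/2 = 197.

197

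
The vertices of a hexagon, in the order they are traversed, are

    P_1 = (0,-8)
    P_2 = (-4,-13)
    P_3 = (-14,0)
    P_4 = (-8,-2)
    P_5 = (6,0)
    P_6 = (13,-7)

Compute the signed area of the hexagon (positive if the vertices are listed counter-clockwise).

-160

Apply the surveyor's formula: 2A = Σ (x_i·y_{i+1} − x_{i+1}·y_i), indices taken mod 6.
Σ = (-32) + (-182) + (28) + (12) + (-42) + (-104) = -320
Signed area = Σ/2 = -160 (negative ⇒ clockwise traversal).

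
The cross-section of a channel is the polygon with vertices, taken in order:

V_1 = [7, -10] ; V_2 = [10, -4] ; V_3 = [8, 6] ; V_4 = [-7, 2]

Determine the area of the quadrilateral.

139

Apply Gauss's area formula: 2A = Σ (x_i·y_{i+1} − x_{i+1}·y_i), indices taken mod 4.
V_1→V_2: (7)(-4) − (10)(-10) = 72
V_2→V_3: (10)(6) − (8)(-4) = 92
V_3→V_4: (8)(2) − (-7)(6) = 58
V_4→V_1: (-7)(-10) − (7)(2) = 56
Σ = 278
Area = |Σ|/2 = 139.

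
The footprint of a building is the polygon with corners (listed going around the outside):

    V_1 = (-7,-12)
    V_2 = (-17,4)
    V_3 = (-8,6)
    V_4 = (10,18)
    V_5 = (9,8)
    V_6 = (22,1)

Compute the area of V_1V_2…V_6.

Apply Gauss's area formula: 2A = Σ (x_i·y_{i+1} − x_{i+1}·y_i), indices taken mod 6.
Cross-terms: -232, -70, -204, -82, -167, -257  ⇒  Σ = -1012
Area = |Σ|/2 = 506.

506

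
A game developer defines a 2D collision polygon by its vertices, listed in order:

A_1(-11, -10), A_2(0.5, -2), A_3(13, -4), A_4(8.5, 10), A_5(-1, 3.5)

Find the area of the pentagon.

151.625

Σ = (27) + (24) + (164) + (39.75) + (48.5) = 303.25
Area = |Σ|/2 = 151.625.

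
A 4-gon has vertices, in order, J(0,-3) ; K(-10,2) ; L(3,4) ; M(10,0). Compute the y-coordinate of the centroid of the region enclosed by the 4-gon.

Apply the shoelace (surveyor's) formula. First the cross-terms c_i = x_i·y_{i+1} − x_{i+1}·y_i:
  -30, -46, -40, -30  ⇒  2A = -146, A = -73.
Then Σ (y_i + y_{i+1})·c_i = -316, so ȳ = -316 / (6·(-73)) = 158/219.

158/219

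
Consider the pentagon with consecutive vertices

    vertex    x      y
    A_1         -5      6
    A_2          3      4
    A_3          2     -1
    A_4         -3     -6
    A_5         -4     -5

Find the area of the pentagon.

61

Apply Gauss's area formula: 2A = Σ (x_i·y_{i+1} − x_{i+1}·y_i), indices taken mod 5.
Cross-terms: -38, -11, -15, -9, -49  ⇒  Σ = -122
Area = |Σ|/2 = 61.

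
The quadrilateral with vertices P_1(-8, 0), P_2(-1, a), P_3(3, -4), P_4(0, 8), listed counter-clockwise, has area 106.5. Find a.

Write out the shoelace sum; only the two edges meeting at P_2 involve a:
2·Area = [((-8)·a − (-1)·0) + ((-1)·(-4) − 3·a)] + 88
       = -11·a + 92 = 213
⇒ a = -11.

-11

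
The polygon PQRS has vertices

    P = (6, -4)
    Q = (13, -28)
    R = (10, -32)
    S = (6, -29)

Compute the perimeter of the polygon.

|PQ| = √((7)² + (-24)²) = √625 = 25
|QR| = √((-3)² + (-4)²) = √25 = 5
|RS| = √((-4)² + (3)²) = √25 = 5
|SP| = √((0)² + (25)²) = √625 = 25
Perimeter = 25 + 5 + 5 + 25 = 60.

60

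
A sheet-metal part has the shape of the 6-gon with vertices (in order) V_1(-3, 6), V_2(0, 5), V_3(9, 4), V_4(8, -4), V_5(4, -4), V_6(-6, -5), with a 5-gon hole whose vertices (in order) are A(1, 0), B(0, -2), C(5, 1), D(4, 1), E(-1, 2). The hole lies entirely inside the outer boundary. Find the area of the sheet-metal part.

111.5

Outer boundary:
Cross-terms: -15, -45, -68, -16, -44, -51  ⇒  Σ = -239
Area = |Σ|/2 = 119.5.
Hole:
Apply the shoelace formula: 2A = Σ (x_i·y_{i+1} − x_{i+1}·y_i), indices taken mod 5.
Cross-terms: -2, 10, 1, 9, -2  ⇒  Σ = 16
Area = |Σ|/2 = 8.
Net area = 119.5 − 8 = 111.5.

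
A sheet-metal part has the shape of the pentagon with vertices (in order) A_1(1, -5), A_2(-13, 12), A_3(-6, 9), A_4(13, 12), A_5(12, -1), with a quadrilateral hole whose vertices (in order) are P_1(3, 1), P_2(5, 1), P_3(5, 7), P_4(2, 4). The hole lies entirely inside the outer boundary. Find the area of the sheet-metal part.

Outer boundary:
Apply the surveyor's formula: 2A = Σ (x_i·y_{i+1} − x_{i+1}·y_i), indices taken mod 5.
Cross-terms: -53, -45, -189, -157, -59  ⇒  Σ = -503
Area = |Σ|/2 = 251.5.
Hole:
Apply Gauss's area formula: 2A = Σ (x_i·y_{i+1} − x_{i+1}·y_i), indices taken mod 4.
P_1→P_2: (3)(1) − (5)(1) = -2
P_2→P_3: (5)(7) − (5)(1) = 30
P_3→P_4: (5)(4) − (2)(7) = 6
P_4→P_1: (2)(1) − (3)(4) = -10
Σ = 24
Area = |Σ|/2 = 12.
Net area = 251.5 − 12 = 239.5.

239.5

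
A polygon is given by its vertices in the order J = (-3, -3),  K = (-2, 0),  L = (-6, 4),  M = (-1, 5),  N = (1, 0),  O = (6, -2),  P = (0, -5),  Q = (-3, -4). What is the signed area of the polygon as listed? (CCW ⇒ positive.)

-47.5

Apply the shoelace (surveyor's) formula: 2A = Σ (x_i·y_{i+1} − x_{i+1}·y_i), indices taken mod 8.
Σ = (-6) + (-8) + (-26) + (-5) + (-2) + (-30) + (-15) + (-3) = -95
Signed area = Σ/2 = -47.5 (negative ⇒ clockwise traversal).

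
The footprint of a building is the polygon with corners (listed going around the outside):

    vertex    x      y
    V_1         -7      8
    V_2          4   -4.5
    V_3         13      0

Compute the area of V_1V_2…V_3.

Apply Gauss's area formula: 2A = Σ (x_i·y_{i+1} − x_{i+1}·y_i), indices taken mod 3.
Σ = (-0.5) + (58.5) + (104) = 162
Area = |Σ|/2 = 81.

81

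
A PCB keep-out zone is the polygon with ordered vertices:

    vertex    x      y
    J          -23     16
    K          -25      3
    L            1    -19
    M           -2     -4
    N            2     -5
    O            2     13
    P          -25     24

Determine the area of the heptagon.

Apply the surveyor's formula: 2A = Σ (x_i·y_{i+1} − x_{i+1}·y_i), indices taken mod 7.
Cross-terms: 331, 472, -42, 18, 36, 373, 152  ⇒  Σ = 1340
Area = |Σ|/2 = 670.

670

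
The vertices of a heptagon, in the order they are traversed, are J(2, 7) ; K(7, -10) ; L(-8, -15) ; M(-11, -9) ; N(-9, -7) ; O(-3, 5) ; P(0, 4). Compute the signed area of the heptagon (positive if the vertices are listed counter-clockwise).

J→K: (2)(-10) − (7)(7) = -69
K→L: (7)(-15) − (-8)(-10) = -185
L→M: (-8)(-9) − (-11)(-15) = -93
M→N: (-11)(-7) − (-9)(-9) = -4
N→O: (-9)(5) − (-3)(-7) = -66
O→P: (-3)(4) − (0)(5) = -12
P→J: (0)(7) − (2)(4) = -8
Σ = -437
Signed area = Σ/2 = -218.5 (negative ⇒ clockwise traversal).

-218.5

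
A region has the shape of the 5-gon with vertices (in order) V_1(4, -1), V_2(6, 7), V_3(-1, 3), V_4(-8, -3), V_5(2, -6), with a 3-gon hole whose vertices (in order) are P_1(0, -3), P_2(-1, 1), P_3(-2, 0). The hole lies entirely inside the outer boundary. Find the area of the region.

Outer boundary:
Apply the shoelace formula: 2A = Σ (x_i·y_{i+1} − x_{i+1}·y_i), indices taken mod 5.
Cross-terms: 34, 25, 27, 54, 22  ⇒  Σ = 162
Area = |Σ|/2 = 81.
Hole:
P_1→P_2: (0)(1) − (-1)(-3) = -3
P_2→P_3: (-1)(0) − (-2)(1) = 2
P_3→P_1: (-2)(-3) − (0)(0) = 6
Σ = 5
Area = |Σ|/2 = 2.5.
Net area = 81 − 2.5 = 78.5.

78.5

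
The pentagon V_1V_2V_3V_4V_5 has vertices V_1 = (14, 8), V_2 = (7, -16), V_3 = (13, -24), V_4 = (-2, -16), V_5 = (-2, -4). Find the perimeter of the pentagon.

84

|V_1V_2| = √((-7)² + (-24)²) = √625 = 25
|V_2V_3| = √((6)² + (-8)²) = √100 = 10
|V_3V_4| = √((-15)² + (8)²) = √289 = 17
|V_4V_5| = √((0)² + (12)²) = √144 = 12
|V_5V_1| = √((16)² + (12)²) = √400 = 20
Perimeter = 25 + 10 + 17 + 12 + 20 = 84.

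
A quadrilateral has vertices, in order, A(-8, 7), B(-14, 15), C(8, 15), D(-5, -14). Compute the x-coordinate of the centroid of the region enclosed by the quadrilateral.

Apply the surveyor's formula. First the cross-terms c_i = x_i·y_{i+1} − x_{i+1}·y_i:
  -22, -330, -37, -147  ⇒  2A = -536, A = -268.
Then Σ (x_i + x_{i+1})·c_i = 4264, so x̄ = 4264 / (6·(-268)) = -533/201.

-533/201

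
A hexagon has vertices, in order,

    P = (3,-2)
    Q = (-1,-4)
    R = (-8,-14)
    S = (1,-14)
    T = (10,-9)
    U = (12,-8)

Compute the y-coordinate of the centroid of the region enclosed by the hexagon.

-2203/253

Apply the shoelace formula. First the cross-terms c_i = x_i·y_{i+1} − x_{i+1}·y_i:
  -14, -18, 126, 131, 28, 0  ⇒  2A = 253, A = 126.5.
Then Σ (y_i + y_{i+1})·c_i = -6609, so ȳ = -6609 / (6·126.5) = -2203/253.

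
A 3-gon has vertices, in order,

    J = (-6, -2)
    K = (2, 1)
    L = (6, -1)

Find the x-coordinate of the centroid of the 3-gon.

Apply the shoelace (surveyor's) formula. First the cross-terms c_i = x_i·y_{i+1} − x_{i+1}·y_i:
  -2, -8, -18  ⇒  2A = -28, A = -14.
Then Σ (x_i + x_{i+1})·c_i = -56, so x̄ = -56 / (6·(-14)) = 2/3.

2/3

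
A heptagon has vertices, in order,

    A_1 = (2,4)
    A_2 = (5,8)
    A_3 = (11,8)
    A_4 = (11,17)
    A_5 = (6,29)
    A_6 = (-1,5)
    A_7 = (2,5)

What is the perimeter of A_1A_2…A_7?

62

|A_1A_2| = √((3)² + (4)²) = √25 = 5
|A_2A_3| = √((6)² + (0)²) = √36 = 6
|A_3A_4| = √((0)² + (9)²) = √81 = 9
|A_4A_5| = √((-5)² + (12)²) = √169 = 13
|A_5A_6| = √((-7)² + (-24)²) = √625 = 25
|A_6A_7| = √((3)² + (0)²) = √9 = 3
|A_7A_1| = √((0)² + (-1)²) = √1 = 1
Perimeter = 5 + 6 + 9 + 13 + 25 + 3 + 1 = 62.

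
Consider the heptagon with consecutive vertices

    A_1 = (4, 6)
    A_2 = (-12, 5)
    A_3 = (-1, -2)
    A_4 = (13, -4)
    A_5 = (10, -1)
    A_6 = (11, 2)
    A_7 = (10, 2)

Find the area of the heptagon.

131.5

Apply Gauss's area formula: 2A = Σ (x_i·y_{i+1} − x_{i+1}·y_i), indices taken mod 7.
A_1→A_2: (4)(5) − (-12)(6) = 92
A_2→A_3: (-12)(-2) − (-1)(5) = 29
A_3→A_4: (-1)(-4) − (13)(-2) = 30
A_4→A_5: (13)(-1) − (10)(-4) = 27
A_5→A_6: (10)(2) − (11)(-1) = 31
A_6→A_7: (11)(2) − (10)(2) = 2
A_7→A_1: (10)(6) − (4)(2) = 52
Σ = 263
Area = |Σ|/2 = 131.5.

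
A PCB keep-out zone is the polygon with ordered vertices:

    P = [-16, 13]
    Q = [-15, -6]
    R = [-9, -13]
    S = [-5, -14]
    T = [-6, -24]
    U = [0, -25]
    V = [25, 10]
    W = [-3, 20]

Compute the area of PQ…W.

1057.5

Apply the shoelace (surveyor's) formula: 2A = Σ (x_i·y_{i+1} − x_{i+1}·y_i), indices taken mod 8.
Cross-terms: 291, 141, 61, 36, 150, 625, 530, 281  ⇒  Σ = 2115
Area = |Σ|/2 = 1057.5.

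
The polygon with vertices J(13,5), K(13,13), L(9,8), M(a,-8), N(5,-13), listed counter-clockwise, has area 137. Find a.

Write out the shoelace sum; only the two edges meeting at M involve a:
2·Area = [(9·(-8) − a·8) + (a·(-13) − 5·(-8))] + 285
       = -21·a + 253 = 274
⇒ a = -1.

-1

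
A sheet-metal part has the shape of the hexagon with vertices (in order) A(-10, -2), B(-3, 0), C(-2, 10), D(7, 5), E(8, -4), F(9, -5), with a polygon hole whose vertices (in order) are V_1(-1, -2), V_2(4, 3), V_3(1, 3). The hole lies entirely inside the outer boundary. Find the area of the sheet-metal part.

120.5

Outer boundary:
Apply the shoelace (surveyor's) formula: 2A = Σ (x_i·y_{i+1} − x_{i+1}·y_i), indices taken mod 6.
A→B: (-10)(0) − (-3)(-2) = -6
B→C: (-3)(10) − (-2)(0) = -30
C→D: (-2)(5) − (7)(10) = -80
D→E: (7)(-4) − (8)(5) = -68
E→F: (8)(-5) − (9)(-4) = -4
F→A: (9)(-2) − (-10)(-5) = -68
Σ = -256
Area = |Σ|/2 = 128.
Hole:
Apply the shoelace (surveyor's) formula: 2A = Σ (x_i·y_{i+1} − x_{i+1}·y_i), indices taken mod 3.
Σ = (5) + (9) + (1) = 15
Area = |Σ|/2 = 7.5.
Net area = 128 − 7.5 = 120.5.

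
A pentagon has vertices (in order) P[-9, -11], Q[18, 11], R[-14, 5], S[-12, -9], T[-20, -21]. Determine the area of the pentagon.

Apply the surveyor's formula: 2A = Σ (x_i·y_{i+1} − x_{i+1}·y_i), indices taken mod 5.
Cross-terms: 99, 244, 186, 72, 31  ⇒  Σ = 632
Area = |Σ|/2 = 316.

316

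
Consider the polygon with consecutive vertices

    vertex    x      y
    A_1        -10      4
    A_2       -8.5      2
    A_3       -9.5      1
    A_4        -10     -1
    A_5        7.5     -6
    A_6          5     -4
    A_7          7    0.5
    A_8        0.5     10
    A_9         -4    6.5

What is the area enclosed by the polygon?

Apply the shoelace (surveyor's) formula: 2A = Σ (x_i·y_{i+1} − x_{i+1}·y_i), indices taken mod 9.
Σ = (14) + (10.5) + (19.5) + (67.5) + (0) + (30.5) + (69.75) + (43.25) + (49) = 304
Area = |Σ|/2 = 152.

152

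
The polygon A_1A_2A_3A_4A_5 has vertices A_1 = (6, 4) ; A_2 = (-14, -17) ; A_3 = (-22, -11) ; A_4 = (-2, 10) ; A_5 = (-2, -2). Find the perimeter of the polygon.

|A_1A_2| = √((-20)² + (-21)²) = √841 = 29
|A_2A_3| = √((-8)² + (6)²) = √100 = 10
|A_3A_4| = √((20)² + (21)²) = √841 = 29
|A_4A_5| = √((0)² + (-12)²) = √144 = 12
|A_5A_1| = √((8)² + (6)²) = √100 = 10
Perimeter = 29 + 10 + 29 + 12 + 10 = 90.

90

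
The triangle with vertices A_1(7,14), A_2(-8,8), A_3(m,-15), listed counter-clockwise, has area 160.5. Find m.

Write out the shoelace sum; only the two edges meeting at A_3 involve m:
2·Area = [((-8)·(-15) − m·8) + (m·14 − 7·(-15))] + 168
       = 6·m + 393 = 321
⇒ m = -12.

-12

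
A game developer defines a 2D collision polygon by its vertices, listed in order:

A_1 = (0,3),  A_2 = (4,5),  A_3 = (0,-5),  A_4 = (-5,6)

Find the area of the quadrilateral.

36

Apply the shoelace (surveyor's) formula: 2A = Σ (x_i·y_{i+1} − x_{i+1}·y_i), indices taken mod 4.
Σ = (-12) + (-20) + (-25) + (-15) = -72
Area = |Σ|/2 = 36.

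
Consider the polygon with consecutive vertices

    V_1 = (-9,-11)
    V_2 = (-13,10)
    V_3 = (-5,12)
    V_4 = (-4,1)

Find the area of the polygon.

Σ = (-233) + (-106) + (43) + (53) = -243
Area = |Σ|/2 = 121.5.

121.5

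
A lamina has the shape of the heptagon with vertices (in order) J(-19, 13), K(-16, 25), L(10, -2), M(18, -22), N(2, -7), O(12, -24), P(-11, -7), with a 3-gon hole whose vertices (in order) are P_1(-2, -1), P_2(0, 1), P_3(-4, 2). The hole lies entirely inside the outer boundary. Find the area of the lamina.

664.5

Outer boundary:
Apply Gauss's area formula: 2A = Σ (x_i·y_{i+1} − x_{i+1}·y_i), indices taken mod 7.
J→K: (-19)(25) − (-16)(13) = -267
K→L: (-16)(-2) − (10)(25) = -218
L→M: (10)(-22) − (18)(-2) = -184
M→N: (18)(-7) − (2)(-22) = -82
N→O: (2)(-24) − (12)(-7) = 36
O→P: (12)(-7) − (-11)(-24) = -348
P→J: (-11)(13) − (-19)(-7) = -276
Σ = -1339
Area = |Σ|/2 = 669.5.
Hole:
P_1→P_2: (-2)(1) − (0)(-1) = -2
P_2→P_3: (0)(2) − (-4)(1) = 4
P_3→P_1: (-4)(-1) − (-2)(2) = 8
Σ = 10
Area = |Σ|/2 = 5.
Net area = 669.5 − 5 = 664.5.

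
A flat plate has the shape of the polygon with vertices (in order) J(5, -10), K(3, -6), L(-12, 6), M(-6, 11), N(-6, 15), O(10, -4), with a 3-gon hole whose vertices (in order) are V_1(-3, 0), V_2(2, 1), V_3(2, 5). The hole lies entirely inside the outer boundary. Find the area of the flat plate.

Outer boundary:
Apply the surveyor's formula: 2A = Σ (x_i·y_{i+1} − x_{i+1}·y_i), indices taken mod 6.
J→K: (5)(-6) − (3)(-10) = 0
K→L: (3)(6) − (-12)(-6) = -54
L→M: (-12)(11) − (-6)(6) = -96
M→N: (-6)(15) − (-6)(11) = -24
N→O: (-6)(-4) − (10)(15) = -126
O→J: (10)(-10) − (5)(-4) = -80
Σ = -380
Area = |Σ|/2 = 190.
Hole:
Σ = (-3) + (8) + (15) = 20
Area = |Σ|/2 = 10.
Net area = 190 − 10 = 180.

180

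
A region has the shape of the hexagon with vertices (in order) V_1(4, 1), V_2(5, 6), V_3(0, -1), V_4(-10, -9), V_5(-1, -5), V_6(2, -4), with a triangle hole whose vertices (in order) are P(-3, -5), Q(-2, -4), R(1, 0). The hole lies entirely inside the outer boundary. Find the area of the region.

38

Outer boundary:
V_1→V_2: (4)(6) − (5)(1) = 19
V_2→V_3: (5)(-1) − (0)(6) = -5
V_3→V_4: (0)(-9) − (-10)(-1) = -10
V_4→V_5: (-10)(-5) − (-1)(-9) = 41
V_5→V_6: (-1)(-4) − (2)(-5) = 14
V_6→V_1: (2)(1) − (4)(-4) = 18
Σ = 77
Area = |Σ|/2 = 38.5.
Hole:
Σ = (2) + (4) + (-5) = 1
Area = |Σ|/2 = 0.5.
Net area = 38.5 − 0.5 = 38.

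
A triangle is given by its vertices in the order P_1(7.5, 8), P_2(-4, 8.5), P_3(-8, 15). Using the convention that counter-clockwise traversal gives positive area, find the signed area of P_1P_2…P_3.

P_1→P_2: (7.5)(8.5) − (-4)(8) = 95.75
P_2→P_3: (-4)(15) − (-8)(8.5) = 8
P_3→P_1: (-8)(8) − (7.5)(15) = -176.5
Σ = -72.75
Signed area = Σ/2 = -36.375 (negative ⇒ clockwise traversal).

-36.375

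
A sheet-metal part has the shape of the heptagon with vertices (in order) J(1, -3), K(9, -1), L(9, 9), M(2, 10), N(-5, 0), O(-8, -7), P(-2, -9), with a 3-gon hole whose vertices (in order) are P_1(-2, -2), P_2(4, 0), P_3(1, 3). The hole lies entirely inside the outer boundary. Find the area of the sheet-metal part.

161

Outer boundary:
J→K: (1)(-1) − (9)(-3) = 26
K→L: (9)(9) − (9)(-1) = 90
L→M: (9)(10) − (2)(9) = 72
M→N: (2)(0) − (-5)(10) = 50
N→O: (-5)(-7) − (-8)(0) = 35
O→P: (-8)(-9) − (-2)(-7) = 58
P→J: (-2)(-3) − (1)(-9) = 15
Σ = 346
Area = |Σ|/2 = 173.
Hole:
Σ = (8) + (12) + (4) = 24
Area = |Σ|/2 = 12.
Net area = 173 − 12 = 161.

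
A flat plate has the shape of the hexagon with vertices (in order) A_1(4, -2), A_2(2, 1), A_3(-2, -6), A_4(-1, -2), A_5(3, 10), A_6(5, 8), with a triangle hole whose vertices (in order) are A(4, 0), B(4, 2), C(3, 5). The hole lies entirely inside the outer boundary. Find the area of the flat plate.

Outer boundary:
Σ = (8) + (-10) + (-2) + (-4) + (-26) + (-42) = -76
Area = |Σ|/2 = 38.
Hole:
Cross-terms: 8, 14, -20  ⇒  Σ = 2
Area = |Σ|/2 = 1.
Net area = 38 − 1 = 37.

37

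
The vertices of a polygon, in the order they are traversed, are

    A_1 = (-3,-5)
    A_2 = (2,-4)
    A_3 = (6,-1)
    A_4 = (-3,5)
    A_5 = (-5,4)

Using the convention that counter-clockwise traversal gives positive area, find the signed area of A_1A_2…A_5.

60.5

Apply the surveyor's formula: 2A = Σ (x_i·y_{i+1} − x_{i+1}·y_i), indices taken mod 5.
A_1→A_2: (-3)(-4) − (2)(-5) = 22
A_2→A_3: (2)(-1) − (6)(-4) = 22
A_3→A_4: (6)(5) − (-3)(-1) = 27
A_4→A_5: (-3)(4) − (-5)(5) = 13
A_5→A_1: (-5)(-5) − (-3)(4) = 37
Σ = 121
Signed area = Σ/2 = 60.5 (positive ⇒ counter-clockwise traversal).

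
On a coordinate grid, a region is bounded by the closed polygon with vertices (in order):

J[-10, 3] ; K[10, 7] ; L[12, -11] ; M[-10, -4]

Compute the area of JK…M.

261

Σ = (-100) + (-194) + (-158) + (-70) = -522
Area = |Σ|/2 = 261.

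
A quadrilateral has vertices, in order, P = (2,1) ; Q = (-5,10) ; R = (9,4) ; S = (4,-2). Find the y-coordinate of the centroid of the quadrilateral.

Apply Gauss's area formula. First the cross-terms c_i = x_i·y_{i+1} − x_{i+1}·y_i:
  25, -110, -34, 8  ⇒  2A = -111, A = -55.5.
Then Σ (y_i + y_{i+1})·c_i = -1341, so ȳ = -1341 / (6·(-55.5)) = 149/37.

149/37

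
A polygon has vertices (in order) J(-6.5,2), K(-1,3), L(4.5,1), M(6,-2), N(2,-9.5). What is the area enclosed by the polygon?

Cross-terms: -17.5, -14.5, -15, -53, -57.75  ⇒  Σ = -157.75
Area = |Σ|/2 = 78.875.

78.875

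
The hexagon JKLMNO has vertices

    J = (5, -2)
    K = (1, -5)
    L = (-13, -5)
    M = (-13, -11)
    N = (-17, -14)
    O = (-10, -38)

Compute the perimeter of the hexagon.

94

|JK| = √((-4)² + (-3)²) = √25 = 5
|KL| = √((-14)² + (0)²) = √196 = 14
|LM| = √((0)² + (-6)²) = √36 = 6
|MN| = √((-4)² + (-3)²) = √25 = 5
|NO| = √((7)² + (-24)²) = √625 = 25
|OJ| = √((15)² + (36)²) = √1521 = 39
Perimeter = 5 + 14 + 6 + 5 + 25 + 39 = 94.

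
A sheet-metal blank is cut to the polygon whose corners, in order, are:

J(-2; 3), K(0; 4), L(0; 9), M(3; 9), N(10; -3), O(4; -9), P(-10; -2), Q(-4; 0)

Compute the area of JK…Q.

J→K: (-2)(4) − (0)(3) = -8
K→L: (0)(9) − (0)(4) = 0
L→M: (0)(9) − (3)(9) = -27
M→N: (3)(-3) − (10)(9) = -99
N→O: (10)(-9) − (4)(-3) = -78
O→P: (4)(-2) − (-10)(-9) = -98
P→Q: (-10)(0) − (-4)(-2) = -8
Q→J: (-4)(3) − (-2)(0) = -12
Σ = -330
Area = |Σ|/2 = 165.

165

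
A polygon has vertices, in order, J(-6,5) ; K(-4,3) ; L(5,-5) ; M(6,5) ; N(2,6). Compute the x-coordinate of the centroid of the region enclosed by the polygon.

Apply Gauss's area formula. First the cross-terms c_i = x_i·y_{i+1} − x_{i+1}·y_i:
  2, 5, 55, 26, 46  ⇒  2A = 134, A = 67.
Then Σ (x_i + x_{i+1})·c_i = 614, so x̄ = 614 / (6·67) = 307/201.

307/201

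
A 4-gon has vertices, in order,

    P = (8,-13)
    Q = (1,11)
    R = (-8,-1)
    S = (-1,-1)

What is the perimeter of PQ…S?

62

|PQ| = √((-7)² + (24)²) = √625 = 25
|QR| = √((-9)² + (-12)²) = √225 = 15
|RS| = √((7)² + (0)²) = √49 = 7
|SP| = √((9)² + (-12)²) = √225 = 15
Perimeter = 25 + 15 + 7 + 15 = 62.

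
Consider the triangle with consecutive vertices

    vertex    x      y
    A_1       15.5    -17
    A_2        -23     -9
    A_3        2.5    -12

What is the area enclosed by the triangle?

Apply the shoelace (surveyor's) formula: 2A = Σ (x_i·y_{i+1} − x_{i+1}·y_i), indices taken mod 3.
Σ = (-530.5) + (298.5) + (143.5) = -88.5
Area = |Σ|/2 = 44.25.

44.25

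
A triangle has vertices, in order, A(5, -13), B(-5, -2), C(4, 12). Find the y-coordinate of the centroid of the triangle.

-1

Apply the shoelace formula. First the cross-terms c_i = x_i·y_{i+1} − x_{i+1}·y_i:
  -75, -52, -112  ⇒  2A = -239, A = -119.5.
Then Σ (y_i + y_{i+1})·c_i = 717, so ȳ = 717 / (6·(-119.5)) = -1.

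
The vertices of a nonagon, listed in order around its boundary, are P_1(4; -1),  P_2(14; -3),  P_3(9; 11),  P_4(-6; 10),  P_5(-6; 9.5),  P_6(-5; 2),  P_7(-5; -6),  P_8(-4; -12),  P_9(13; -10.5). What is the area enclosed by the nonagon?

340.25

Σ = (2) + (181) + (156) + (3) + (35.5) + (40) + (36) + (198) + (29) = 680.5
Area = |Σ|/2 = 340.25.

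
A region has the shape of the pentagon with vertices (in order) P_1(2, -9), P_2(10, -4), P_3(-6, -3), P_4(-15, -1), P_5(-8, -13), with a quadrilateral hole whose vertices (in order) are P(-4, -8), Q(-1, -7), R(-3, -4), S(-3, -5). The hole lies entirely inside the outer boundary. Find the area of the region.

Outer boundary:
Apply Gauss's area formula: 2A = Σ (x_i·y_{i+1} − x_{i+1}·y_i), indices taken mod 5.
Cross-terms: 82, -54, -39, 187, 98  ⇒  Σ = 274
Area = |Σ|/2 = 137.
Hole:
P→Q: (-4)(-7) − (-1)(-8) = 20
Q→R: (-1)(-4) − (-3)(-7) = -17
R→S: (-3)(-5) − (-3)(-4) = 3
S→P: (-3)(-8) − (-4)(-5) = 4
Σ = 10
Area = |Σ|/2 = 5.
Net area = 137 − 5 = 132.

132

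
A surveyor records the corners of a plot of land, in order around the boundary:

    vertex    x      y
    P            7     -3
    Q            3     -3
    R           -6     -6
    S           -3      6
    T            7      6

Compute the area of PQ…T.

Apply Gauss's area formula: 2A = Σ (x_i·y_{i+1} − x_{i+1}·y_i), indices taken mod 5.
Σ = (-12) + (-36) + (-54) + (-60) + (-63) = -225
Area = |Σ|/2 = 112.5.

112.5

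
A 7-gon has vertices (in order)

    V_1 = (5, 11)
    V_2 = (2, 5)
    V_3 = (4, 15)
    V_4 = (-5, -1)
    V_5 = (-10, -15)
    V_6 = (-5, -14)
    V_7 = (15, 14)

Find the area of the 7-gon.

224.5

Apply the surveyor's formula: 2A = Σ (x_i·y_{i+1} − x_{i+1}·y_i), indices taken mod 7.
Σ = (3) + (10) + (71) + (65) + (65) + (140) + (95) = 449
Area = |Σ|/2 = 224.5.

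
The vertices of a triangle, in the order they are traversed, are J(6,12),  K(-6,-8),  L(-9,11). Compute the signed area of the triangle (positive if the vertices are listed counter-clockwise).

Σ = (24) + (-138) + (-174) = -288
Signed area = Σ/2 = -144 (negative ⇒ clockwise traversal).

-144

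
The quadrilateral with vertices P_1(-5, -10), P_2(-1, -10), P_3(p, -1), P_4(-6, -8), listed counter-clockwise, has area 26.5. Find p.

-1

Write out the shoelace sum; only the two edges meeting at P_3 involve p:
2·Area = [((-1)·(-1) − p·(-10)) + (p·(-8) − (-6)·(-1))] + 60
       = 2·p + 55 = 53
⇒ p = -1.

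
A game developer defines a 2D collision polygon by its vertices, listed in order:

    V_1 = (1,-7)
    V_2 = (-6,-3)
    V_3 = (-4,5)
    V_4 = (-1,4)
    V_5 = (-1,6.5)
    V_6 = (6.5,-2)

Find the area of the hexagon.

Apply the shoelace (surveyor's) formula: 2A = Σ (x_i·y_{i+1} − x_{i+1}·y_i), indices taken mod 6.
Cross-terms: -45, -42, -11, -2.5, -40.25, -43.5  ⇒  Σ = -184.25
Area = |Σ|/2 = 92.125.

92.125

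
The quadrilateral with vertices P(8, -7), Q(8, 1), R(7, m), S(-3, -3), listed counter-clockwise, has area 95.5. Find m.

10

The doubled signed area Σ (x_i y_{i+1} − x_{i+1} y_i) is linear in m.
With m=0 it equals 81; the coefficient of m is 11 (from the two edges through R).
So 11·m + 81 = 2·95.5 = 191 ⇒ m = 10.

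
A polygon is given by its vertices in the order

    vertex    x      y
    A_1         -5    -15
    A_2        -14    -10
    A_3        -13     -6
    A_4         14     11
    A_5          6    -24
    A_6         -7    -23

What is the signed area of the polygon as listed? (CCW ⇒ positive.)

-491.5

Apply Gauss's area formula: 2A = Σ (x_i·y_{i+1} − x_{i+1}·y_i), indices taken mod 6.
Cross-terms: -160, -46, -59, -402, -306, -10  ⇒  Σ = -983
Signed area = Σ/2 = -491.5 (negative ⇒ clockwise traversal).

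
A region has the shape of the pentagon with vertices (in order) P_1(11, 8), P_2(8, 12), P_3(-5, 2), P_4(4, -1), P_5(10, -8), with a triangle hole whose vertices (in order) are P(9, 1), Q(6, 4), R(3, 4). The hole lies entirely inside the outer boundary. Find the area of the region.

139

Outer boundary:
Apply the surveyor's formula: 2A = Σ (x_i·y_{i+1} − x_{i+1}·y_i), indices taken mod 5.
Σ = (68) + (76) + (-3) + (-22) + (168) = 287
Area = |Σ|/2 = 143.5.
Hole:
P→Q: (9)(4) − (6)(1) = 30
Q→R: (6)(4) − (3)(4) = 12
R→P: (3)(1) − (9)(4) = -33
Σ = 9
Area = |Σ|/2 = 4.5.
Net area = 143.5 − 4.5 = 139.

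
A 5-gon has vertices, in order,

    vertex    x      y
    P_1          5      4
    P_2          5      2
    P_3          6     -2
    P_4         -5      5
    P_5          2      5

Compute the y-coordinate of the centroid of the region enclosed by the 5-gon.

503/192

Apply Gauss's area formula. First the cross-terms c_i = x_i·y_{i+1} − x_{i+1}·y_i:
  -10, -22, 20, -35, -17  ⇒  2A = -64, A = -32.
Then Σ (y_i + y_{i+1})·c_i = -503, so ȳ = -503 / (6·(-32)) = 503/192.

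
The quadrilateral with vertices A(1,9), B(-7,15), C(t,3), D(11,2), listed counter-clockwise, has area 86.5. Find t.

The doubled signed area Σ (x_i y_{i+1} − x_{i+1} y_i) is linear in t.
With t=0 it equals 121; the coefficient of t is -13 (from the two edges through C).
So -13·t + 121 = 2·86.5 = 173 ⇒ t = -4.

-4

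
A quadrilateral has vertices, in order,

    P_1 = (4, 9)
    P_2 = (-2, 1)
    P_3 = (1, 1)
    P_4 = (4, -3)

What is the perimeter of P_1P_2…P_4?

|P_1P_2| = √((-6)² + (-8)²) = √100 = 10
|P_2P_3| = √((3)² + (0)²) = √9 = 3
|P_3P_4| = √((3)² + (-4)²) = √25 = 5
|P_4P_1| = √((0)² + (12)²) = √144 = 12
Perimeter = 10 + 3 + 5 + 12 = 30.

30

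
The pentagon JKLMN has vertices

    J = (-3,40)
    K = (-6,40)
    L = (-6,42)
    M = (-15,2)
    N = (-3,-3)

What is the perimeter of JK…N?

|JK| = √((-3)² + (0)²) = √9 = 3
|KL| = √((0)² + (2)²) = √4 = 2
|LM| = √((-9)² + (-40)²) = √1681 = 41
|MN| = √((12)² + (-5)²) = √169 = 13
|NJ| = √((0)² + (43)²) = √1849 = 43
Perimeter = 3 + 2 + 41 + 13 + 43 = 102.

102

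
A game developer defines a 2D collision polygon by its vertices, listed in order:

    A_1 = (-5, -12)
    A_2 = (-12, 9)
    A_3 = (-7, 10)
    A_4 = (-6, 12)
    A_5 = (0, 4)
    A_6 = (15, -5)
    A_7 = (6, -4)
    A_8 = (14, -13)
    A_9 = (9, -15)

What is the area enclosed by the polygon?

341

Apply the surveyor's formula: 2A = Σ (x_i·y_{i+1} − x_{i+1}·y_i), indices taken mod 9.
Σ = (-189) + (-57) + (-24) + (-24) + (-60) + (-30) + (-22) + (-93) + (-183) = -682
Area = |Σ|/2 = 341.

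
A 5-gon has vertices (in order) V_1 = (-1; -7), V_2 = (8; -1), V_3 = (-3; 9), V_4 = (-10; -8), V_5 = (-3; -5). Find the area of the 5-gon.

141

Cross-terms: 57, 69, 114, 26, 16  ⇒  Σ = 282
Area = |Σ|/2 = 141.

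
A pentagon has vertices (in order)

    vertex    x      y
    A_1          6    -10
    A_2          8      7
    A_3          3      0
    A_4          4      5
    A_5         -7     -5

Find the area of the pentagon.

A_1→A_2: (6)(7) − (8)(-10) = 122
A_2→A_3: (8)(0) − (3)(7) = -21
A_3→A_4: (3)(5) − (4)(0) = 15
A_4→A_5: (4)(-5) − (-7)(5) = 15
A_5→A_1: (-7)(-10) − (6)(-5) = 100
Σ = 231
Area = |Σ|/2 = 115.5.

115.5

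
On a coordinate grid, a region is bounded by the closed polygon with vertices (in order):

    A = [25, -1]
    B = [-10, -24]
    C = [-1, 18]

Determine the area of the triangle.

631.5

Apply the shoelace formula: 2A = Σ (x_i·y_{i+1} − x_{i+1}·y_i), indices taken mod 3.
Cross-terms: -610, -204, -449  ⇒  Σ = -1263
Area = |Σ|/2 = 631.5.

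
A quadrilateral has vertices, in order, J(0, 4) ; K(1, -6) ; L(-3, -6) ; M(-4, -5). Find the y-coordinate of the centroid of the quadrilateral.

-137/53

Apply Gauss's area formula. First the cross-terms c_i = x_i·y_{i+1} − x_{i+1}·y_i:
  -4, -24, -9, -16  ⇒  2A = -53, A = -26.5.
Then Σ (y_i + y_{i+1})·c_i = 411, so ȳ = 411 / (6·(-26.5)) = -137/53.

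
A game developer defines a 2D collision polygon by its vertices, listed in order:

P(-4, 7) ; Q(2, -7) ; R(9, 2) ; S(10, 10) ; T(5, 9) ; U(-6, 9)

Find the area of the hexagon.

142

Apply the shoelace (surveyor's) formula: 2A = Σ (x_i·y_{i+1} − x_{i+1}·y_i), indices taken mod 6.
Cross-terms: 14, 67, 70, 40, 99, -6  ⇒  Σ = 284
Area = |Σ|/2 = 142.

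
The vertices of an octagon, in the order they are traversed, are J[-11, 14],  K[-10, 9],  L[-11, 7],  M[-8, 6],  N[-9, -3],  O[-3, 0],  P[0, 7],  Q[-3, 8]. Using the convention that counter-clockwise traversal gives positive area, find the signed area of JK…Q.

87.5

Apply Gauss's area formula: 2A = Σ (x_i·y_{i+1} − x_{i+1}·y_i), indices taken mod 8.
Σ = (41) + (29) + (-10) + (78) + (-9) + (-21) + (21) + (46) = 175
Signed area = Σ/2 = 87.5 (positive ⇒ counter-clockwise traversal).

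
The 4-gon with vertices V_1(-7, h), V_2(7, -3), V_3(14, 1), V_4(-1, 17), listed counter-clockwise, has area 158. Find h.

14

The doubled signed area Σ (x_i y_{i+1} − x_{i+1} y_i) is linear in h.
With h=0 it equals 428; the coefficient of h is -8 (from the two edges through V_1).
So -8·h + 428 = 2·158 = 316 ⇒ h = 14.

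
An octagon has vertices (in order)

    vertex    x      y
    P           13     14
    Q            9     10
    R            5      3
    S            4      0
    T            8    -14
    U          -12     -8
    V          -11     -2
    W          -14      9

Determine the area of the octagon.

411.5

Apply Gauss's area formula: 2A = Σ (x_i·y_{i+1} − x_{i+1}·y_i), indices taken mod 8.
Σ = (4) + (-23) + (-12) + (-56) + (-232) + (-64) + (-127) + (-313) = -823
Area = |Σ|/2 = 411.5.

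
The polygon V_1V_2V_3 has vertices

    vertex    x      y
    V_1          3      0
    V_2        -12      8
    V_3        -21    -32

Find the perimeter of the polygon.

|V_1V_2| = √((-15)² + (8)²) = √289 = 17
|V_2V_3| = √((-9)² + (-40)²) = √1681 = 41
|V_3V_1| = √((24)² + (32)²) = √1600 = 40
Perimeter = 17 + 41 + 40 = 98.

98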